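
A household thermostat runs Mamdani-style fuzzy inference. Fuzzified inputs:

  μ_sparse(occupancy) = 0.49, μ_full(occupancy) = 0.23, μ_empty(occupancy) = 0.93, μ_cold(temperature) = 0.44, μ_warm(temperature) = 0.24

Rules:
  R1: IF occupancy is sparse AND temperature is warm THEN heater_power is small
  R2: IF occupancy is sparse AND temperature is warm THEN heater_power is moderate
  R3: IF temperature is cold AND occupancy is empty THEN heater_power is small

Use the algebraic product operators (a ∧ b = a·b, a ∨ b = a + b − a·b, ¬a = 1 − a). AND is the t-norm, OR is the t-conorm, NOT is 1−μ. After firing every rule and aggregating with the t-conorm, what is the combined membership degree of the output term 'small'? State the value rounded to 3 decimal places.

0.479

R1: sparse=0.49, warm=0.24; AND[a·b] → w = 0.1176
R2: sparse=0.49, warm=0.24; AND[a·b] → w = 0.1176
R3: cold=0.44, empty=0.93; AND[a·b] → w = 0.4092
Rules with consequent 'small': {R1, R3} → strengths 0.1176, 0.4092
Aggregate via t-conorm [a + b − a·b]: 0.4787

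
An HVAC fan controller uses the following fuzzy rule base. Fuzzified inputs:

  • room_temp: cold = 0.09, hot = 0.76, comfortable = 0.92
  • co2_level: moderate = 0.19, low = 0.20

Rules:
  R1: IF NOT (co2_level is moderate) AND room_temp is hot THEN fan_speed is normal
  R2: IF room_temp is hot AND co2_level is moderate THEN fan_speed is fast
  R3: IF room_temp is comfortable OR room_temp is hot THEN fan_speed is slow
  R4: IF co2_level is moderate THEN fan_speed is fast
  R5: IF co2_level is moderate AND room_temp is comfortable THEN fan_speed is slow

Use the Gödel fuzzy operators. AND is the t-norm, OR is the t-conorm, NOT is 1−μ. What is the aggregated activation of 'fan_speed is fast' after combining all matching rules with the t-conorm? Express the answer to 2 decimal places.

0.19

R1: ¬moderate=1−0.19=0.81, hot=0.76; AND[min(a, b)] → w = 0.76
R2: hot=0.76, moderate=0.19; AND[min(a, b)] → w = 0.19
R3: comfortable=0.92, hot=0.76; OR[max(a, b)] → w = 0.92
R4: moderate=0.19 → w = 0.19
R5: moderate=0.19, comfortable=0.92; AND[min(a, b)] → w = 0.19
Rules with consequent 'fast': {R2, R4} → strengths 0.19, 0.19
Aggregate via t-conorm [max(a, b)]: 0.19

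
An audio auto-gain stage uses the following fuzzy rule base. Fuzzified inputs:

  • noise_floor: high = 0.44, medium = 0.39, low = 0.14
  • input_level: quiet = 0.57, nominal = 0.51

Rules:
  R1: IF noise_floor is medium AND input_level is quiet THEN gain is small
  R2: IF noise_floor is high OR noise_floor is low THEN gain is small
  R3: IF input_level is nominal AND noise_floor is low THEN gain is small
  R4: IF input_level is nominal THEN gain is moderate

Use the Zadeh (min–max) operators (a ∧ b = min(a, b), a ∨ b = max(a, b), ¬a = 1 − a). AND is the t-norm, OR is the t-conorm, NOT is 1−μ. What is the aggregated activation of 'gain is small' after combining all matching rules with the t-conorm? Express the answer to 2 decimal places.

0.44

R1: medium=0.39, quiet=0.57; AND[min(a, b)] → w = 0.39
R2: high=0.44, low=0.14; OR[max(a, b)] → w = 0.44
R3: nominal=0.51, low=0.14; AND[min(a, b)] → w = 0.14
R4: nominal=0.51 → w = 0.51
Rules with consequent 'small': {R1, R2, R3} → strengths 0.39, 0.44, 0.14
Aggregate via t-conorm [max(a, b)]: 0.44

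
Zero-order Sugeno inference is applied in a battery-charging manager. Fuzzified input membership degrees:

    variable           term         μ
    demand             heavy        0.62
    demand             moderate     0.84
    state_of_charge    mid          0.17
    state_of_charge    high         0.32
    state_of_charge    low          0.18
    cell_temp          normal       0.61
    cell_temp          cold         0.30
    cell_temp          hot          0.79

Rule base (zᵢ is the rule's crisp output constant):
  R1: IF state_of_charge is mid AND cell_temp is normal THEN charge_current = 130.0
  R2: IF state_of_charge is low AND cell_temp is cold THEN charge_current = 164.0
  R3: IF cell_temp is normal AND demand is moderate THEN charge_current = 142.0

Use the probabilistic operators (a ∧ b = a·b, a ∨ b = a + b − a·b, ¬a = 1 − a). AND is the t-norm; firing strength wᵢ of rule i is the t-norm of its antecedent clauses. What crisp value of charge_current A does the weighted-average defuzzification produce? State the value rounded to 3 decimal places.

141.916

R1 (z=130.0): mid=0.17, normal=0.61; AND[a·b] → w = 0.1037
R2 (z=164.0): low=0.18, cold=0.30; AND[a·b] → w = 0.0540
R3 (z=142.0): normal=0.61, moderate=0.84; AND[a·b] → w = 0.5124
Weighted average = (0.1037·130.0 + 0.0540·164.0 + 0.5124·142.0) / (0.1037 + 0.0540 + 0.5124)
  = 95.0978 / 0.6701 = 141.916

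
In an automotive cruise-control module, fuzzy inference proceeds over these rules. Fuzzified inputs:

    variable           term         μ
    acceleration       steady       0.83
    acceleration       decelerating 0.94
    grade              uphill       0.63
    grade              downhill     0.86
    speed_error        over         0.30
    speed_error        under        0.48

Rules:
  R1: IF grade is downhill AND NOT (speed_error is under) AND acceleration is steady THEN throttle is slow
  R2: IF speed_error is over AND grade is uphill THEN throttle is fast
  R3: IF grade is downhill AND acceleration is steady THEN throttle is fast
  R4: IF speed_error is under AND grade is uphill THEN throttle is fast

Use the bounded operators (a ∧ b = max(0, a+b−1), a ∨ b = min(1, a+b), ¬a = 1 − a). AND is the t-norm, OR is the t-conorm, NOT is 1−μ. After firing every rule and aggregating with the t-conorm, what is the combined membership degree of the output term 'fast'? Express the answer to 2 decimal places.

0.80

R1: downhill=0.86, ¬under=1−0.48=0.52, steady=0.83; AND[max(0, a+b−1)] → w = 0.21
R2: over=0.30, uphill=0.63; AND[max(0, a+b−1)] → w = 0.00
R3: downhill=0.86, steady=0.83; AND[max(0, a+b−1)] → w = 0.69
R4: under=0.48, uphill=0.63; AND[max(0, a+b−1)] → w = 0.11
Rules with consequent 'fast': {R2, R3, R4} → strengths 0.00, 0.69, 0.11
Aggregate via t-conorm [min(1, a+b)]: 0.80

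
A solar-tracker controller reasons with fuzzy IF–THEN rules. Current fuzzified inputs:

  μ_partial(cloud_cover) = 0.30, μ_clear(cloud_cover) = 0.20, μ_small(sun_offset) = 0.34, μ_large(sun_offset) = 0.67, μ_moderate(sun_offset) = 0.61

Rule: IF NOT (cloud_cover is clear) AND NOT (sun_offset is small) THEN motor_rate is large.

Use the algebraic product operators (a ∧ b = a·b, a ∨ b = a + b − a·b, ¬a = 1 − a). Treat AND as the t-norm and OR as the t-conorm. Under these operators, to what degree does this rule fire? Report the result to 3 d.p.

0.528

firing strength: ¬clear=1−0.20=0.80, ¬small=1−0.34=0.66; AND[a·b] → w = 0.5280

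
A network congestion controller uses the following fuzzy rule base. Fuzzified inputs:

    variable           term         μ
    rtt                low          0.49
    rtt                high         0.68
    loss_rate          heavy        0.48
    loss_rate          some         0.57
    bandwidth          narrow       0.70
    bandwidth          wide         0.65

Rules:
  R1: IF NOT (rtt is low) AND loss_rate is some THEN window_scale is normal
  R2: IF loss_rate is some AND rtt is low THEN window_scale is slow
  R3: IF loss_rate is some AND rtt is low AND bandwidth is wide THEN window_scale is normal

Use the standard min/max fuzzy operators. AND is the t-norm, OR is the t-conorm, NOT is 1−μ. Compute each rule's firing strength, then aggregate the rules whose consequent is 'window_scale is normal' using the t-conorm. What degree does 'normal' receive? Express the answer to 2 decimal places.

0.51

R1: ¬low=1−0.49=0.51, some=0.57; AND[min(a, b)] → w = 0.51
R2: some=0.57, low=0.49; AND[min(a, b)] → w = 0.49
R3: some=0.57, low=0.49, wide=0.65; AND[min(a, b)] → w = 0.49
Rules with consequent 'normal': {R1, R3} → strengths 0.51, 0.49
Aggregate via t-conorm [max(a, b)]: 0.51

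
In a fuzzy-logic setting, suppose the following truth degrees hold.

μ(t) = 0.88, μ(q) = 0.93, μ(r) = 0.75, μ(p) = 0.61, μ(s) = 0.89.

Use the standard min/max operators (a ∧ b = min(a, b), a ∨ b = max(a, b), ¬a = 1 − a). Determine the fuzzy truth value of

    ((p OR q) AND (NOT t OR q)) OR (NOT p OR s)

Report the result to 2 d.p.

p OR q = max(a, b) on (0.61, 0.93) = 0.93
NOT t = 1 − 0.88 = 0.12
NOT t OR q = max(a, b) on (0.12, 0.93) = 0.93
(p OR q) AND (NOT t OR q) = min(a, b) on (0.93, 0.93) = 0.93
NOT p = 1 − 0.61 = 0.39
NOT p OR s = max(a, b) on (0.39, 0.89) = 0.89
((p OR q) AND (NOT t OR q)) OR (NOT p OR s) = max(a, b) on (0.93, 0.89) = 0.93

0.93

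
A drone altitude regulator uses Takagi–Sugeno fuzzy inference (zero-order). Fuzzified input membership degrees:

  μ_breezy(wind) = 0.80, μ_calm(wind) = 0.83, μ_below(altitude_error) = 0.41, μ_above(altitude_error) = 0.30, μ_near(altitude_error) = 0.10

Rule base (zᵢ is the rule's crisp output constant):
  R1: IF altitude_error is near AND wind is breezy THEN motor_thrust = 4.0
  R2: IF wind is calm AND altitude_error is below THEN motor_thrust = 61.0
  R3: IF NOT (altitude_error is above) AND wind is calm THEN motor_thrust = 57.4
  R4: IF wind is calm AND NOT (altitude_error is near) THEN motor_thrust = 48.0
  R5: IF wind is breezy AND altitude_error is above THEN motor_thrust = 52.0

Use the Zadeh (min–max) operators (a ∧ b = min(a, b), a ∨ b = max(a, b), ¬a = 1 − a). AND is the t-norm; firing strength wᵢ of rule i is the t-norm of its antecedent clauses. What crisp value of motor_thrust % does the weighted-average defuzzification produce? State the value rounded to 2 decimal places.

R1 (z=4.0): near=0.10, breezy=0.80; AND[min(a, b)] → w = 0.10
R2 (z=61.0): calm=0.83, below=0.41; AND[min(a, b)] → w = 0.41
R3 (z=57.4): ¬above=1−0.30=0.70, calm=0.83; AND[min(a, b)] → w = 0.70
R4 (z=48.0): calm=0.83, ¬near=1−0.10=0.90; AND[min(a, b)] → w = 0.83
R5 (z=52.0): breezy=0.80, above=0.30; AND[min(a, b)] → w = 0.30
Weighted average = (0.10·4.0 + 0.41·61.0 + 0.70·57.4 + 0.83·48.0 + 0.30·52.0) / (0.10 + 0.41 + 0.70 + 0.83 + 0.30)
  = 121.0300 / 2.3400 = 51.72

51.72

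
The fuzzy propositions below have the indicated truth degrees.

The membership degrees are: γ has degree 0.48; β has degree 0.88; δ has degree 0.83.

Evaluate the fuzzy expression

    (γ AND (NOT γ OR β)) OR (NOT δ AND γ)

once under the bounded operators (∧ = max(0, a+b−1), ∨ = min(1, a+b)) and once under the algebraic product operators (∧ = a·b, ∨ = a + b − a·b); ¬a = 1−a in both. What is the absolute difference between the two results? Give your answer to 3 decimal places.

Under bounded:
  NOT γ = 1 − 0.48 = 0.52
  NOT γ OR β = min(1, a+b) on (0.52, 0.88) = 1.00
  γ AND (NOT γ OR β) = max(0, a+b−1) on (0.48, 1.00) = 0.48
  NOT δ = 1 − 0.83 = 0.17
  NOT δ AND γ = max(0, a+b−1) on (0.17, 0.48) = 0.00
  (γ AND (NOT γ OR β)) OR (NOT δ AND γ) = min(1, a+b) on (0.48, 0.00) = 0.48
  → value = 0.4800
Under algebraic product:
  NOT γ = 1 − 0.4800 = 0.5200
  NOT γ OR β = a + b − a·b on (0.5200, 0.8800) = 0.9424
  γ AND (NOT γ OR β) = a·b on (0.4800, 0.9424) = 0.4524
  NOT δ = 1 − 0.8300 = 0.1700
  NOT δ AND γ = a·b on (0.1700, 0.4800) = 0.0816
  (γ AND (NOT γ OR β)) OR (NOT δ AND γ) = a + b − a·b on (0.4524, 0.0816) = 0.4970
  → value = 0.4970
|0.4800 − 0.4970| = 0.017

0.017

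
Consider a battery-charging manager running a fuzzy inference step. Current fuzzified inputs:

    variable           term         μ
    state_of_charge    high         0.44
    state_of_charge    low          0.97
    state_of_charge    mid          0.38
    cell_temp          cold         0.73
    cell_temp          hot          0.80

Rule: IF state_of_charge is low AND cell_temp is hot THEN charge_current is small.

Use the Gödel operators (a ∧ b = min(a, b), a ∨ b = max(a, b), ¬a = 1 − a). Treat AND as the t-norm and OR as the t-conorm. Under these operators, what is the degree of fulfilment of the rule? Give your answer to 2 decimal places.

0.80

firing strength: low=0.97, hot=0.80; AND[min(a, b)] → w = 0.80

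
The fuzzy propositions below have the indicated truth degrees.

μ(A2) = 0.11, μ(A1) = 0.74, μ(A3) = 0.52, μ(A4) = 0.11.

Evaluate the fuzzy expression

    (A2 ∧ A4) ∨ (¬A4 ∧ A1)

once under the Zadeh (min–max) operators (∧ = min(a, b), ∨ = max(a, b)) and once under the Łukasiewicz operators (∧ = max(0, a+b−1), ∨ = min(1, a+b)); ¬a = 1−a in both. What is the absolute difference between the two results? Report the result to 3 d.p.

0.110

Under Zadeh (min–max):
  A2 ∧ A4 = min(a, b) on (0.11, 0.11) = 0.11
  ¬A4 = 1 − 0.11 = 0.89
  ¬A4 ∧ A1 = min(a, b) on (0.89, 0.74) = 0.74
  (A2 ∧ A4) ∨ (¬A4 ∧ A1) = max(a, b) on (0.11, 0.74) = 0.74
  → value = 0.7400
Under Łukasiewicz:
  A2 ∧ A4 = max(0, a+b−1) on (0.11, 0.11) = 0.00
  ¬A4 = 1 − 0.11 = 0.89
  ¬A4 ∧ A1 = max(0, a+b−1) on (0.89, 0.74) = 0.63
  (A2 ∧ A4) ∨ (¬A4 ∧ A1) = min(1, a+b) on (0.00, 0.63) = 0.63
  → value = 0.6300
|0.7400 − 0.6300| = 0.110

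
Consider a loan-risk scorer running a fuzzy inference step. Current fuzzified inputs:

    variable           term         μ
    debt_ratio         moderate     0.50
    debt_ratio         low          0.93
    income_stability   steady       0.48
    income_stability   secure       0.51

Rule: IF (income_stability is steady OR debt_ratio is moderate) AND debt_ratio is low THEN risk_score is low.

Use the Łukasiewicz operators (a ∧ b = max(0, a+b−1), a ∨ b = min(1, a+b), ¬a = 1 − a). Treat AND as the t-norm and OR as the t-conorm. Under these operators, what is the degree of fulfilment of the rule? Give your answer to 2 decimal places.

firing strength: (steady=0.48 OR moderate=0.50) = 0.98; AND[max(0, a+b−1)] with low=0.93 → w = 0.91

0.91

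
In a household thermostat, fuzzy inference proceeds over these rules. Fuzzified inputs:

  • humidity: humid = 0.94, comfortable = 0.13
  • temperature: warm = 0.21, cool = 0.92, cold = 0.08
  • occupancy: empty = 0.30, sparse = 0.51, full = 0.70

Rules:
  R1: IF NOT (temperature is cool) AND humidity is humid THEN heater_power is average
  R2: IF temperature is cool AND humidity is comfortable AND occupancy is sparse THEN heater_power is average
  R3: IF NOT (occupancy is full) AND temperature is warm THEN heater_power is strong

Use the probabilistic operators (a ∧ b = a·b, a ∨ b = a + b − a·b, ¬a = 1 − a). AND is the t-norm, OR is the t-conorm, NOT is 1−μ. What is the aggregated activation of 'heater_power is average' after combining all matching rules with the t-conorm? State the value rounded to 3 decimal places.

0.132

R1: ¬cool=1−0.92=0.08, humid=0.94; AND[a·b] → w = 0.0752
R2: cool=0.92, comfortable=0.13, sparse=0.51; AND[a·b] → w = 0.0610
R3: ¬full=1−0.70=0.30, warm=0.21; AND[a·b] → w = 0.0630
Rules with consequent 'average': {R1, R2} → strengths 0.0752, 0.0610
Aggregate via t-conorm [a + b − a·b]: 0.1316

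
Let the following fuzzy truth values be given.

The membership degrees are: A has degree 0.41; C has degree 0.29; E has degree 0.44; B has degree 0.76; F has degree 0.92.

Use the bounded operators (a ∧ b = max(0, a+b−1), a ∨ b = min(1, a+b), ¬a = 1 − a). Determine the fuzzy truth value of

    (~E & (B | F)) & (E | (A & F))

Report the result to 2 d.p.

~E = 1 − 0.44 = 0.56
B | F = min(1, a+b) on (0.76, 0.92) = 1.00
~E & (B | F) = max(0, a+b−1) on (0.56, 1.00) = 0.56
A & F = max(0, a+b−1) on (0.41, 0.92) = 0.33
E | (A & F) = min(1, a+b) on (0.44, 0.33) = 0.77
(~E & (B | F)) & (E | (A & F)) = max(0, a+b−1) on (0.56, 0.77) = 0.33

0.33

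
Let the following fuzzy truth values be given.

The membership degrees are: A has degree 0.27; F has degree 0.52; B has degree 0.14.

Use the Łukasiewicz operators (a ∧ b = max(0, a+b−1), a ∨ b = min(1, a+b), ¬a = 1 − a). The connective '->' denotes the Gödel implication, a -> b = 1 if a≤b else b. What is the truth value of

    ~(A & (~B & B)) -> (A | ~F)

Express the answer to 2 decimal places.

0.75

~B = 1 − 0.14 = 0.86
~B & B = max(0, a+b−1) on (0.86, 0.14) = 0.00
A & (~B & B) = max(0, a+b−1) on (0.27, 0.00) = 0.00
~(A & (~B & B)) = 1 − 0.00 = 1.00
~F = 1 − 0.52 = 0.48
A | ~F = min(1, a+b) on (0.27, 0.48) = 0.75
~(A & (~B & B)) -> (A | ~F)  [Gödel: 1 if a≤b else b] with a=1.00, b=0.75 → 0.75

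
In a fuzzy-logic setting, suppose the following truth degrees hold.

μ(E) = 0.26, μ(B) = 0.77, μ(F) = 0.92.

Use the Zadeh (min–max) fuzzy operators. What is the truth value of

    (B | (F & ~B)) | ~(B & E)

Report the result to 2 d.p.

~B = 1 − 0.77 = 0.23
F & ~B = min(a, b) on (0.92, 0.23) = 0.23
B | (F & ~B) = max(a, b) on (0.77, 0.23) = 0.77
B & E = min(a, b) on (0.77, 0.26) = 0.26
~(B & E) = 1 − 0.26 = 0.74
(B | (F & ~B)) | ~(B & E) = max(a, b) on (0.77, 0.74) = 0.77

0.77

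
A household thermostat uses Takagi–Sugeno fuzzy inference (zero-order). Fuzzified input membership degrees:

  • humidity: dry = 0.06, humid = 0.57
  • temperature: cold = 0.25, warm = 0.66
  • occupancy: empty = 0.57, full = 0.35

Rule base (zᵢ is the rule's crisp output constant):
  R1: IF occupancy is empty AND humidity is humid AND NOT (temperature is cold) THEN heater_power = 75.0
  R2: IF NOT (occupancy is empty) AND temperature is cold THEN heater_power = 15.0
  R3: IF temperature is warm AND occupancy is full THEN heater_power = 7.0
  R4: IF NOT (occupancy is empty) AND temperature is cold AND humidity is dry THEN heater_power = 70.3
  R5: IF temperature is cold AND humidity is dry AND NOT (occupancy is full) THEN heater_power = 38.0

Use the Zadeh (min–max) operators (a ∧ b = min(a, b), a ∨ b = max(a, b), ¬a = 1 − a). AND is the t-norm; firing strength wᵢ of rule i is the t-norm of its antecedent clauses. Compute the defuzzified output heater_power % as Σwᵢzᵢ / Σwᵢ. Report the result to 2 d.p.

R1 (z=75.0): empty=0.57, humid=0.57, ¬cold=1−0.25=0.75; AND[min(a, b)] → w = 0.57
R2 (z=15.0): ¬empty=1−0.57=0.43, cold=0.25; AND[min(a, b)] → w = 0.25
R3 (z=7.0): warm=0.66, full=0.35; AND[min(a, b)] → w = 0.35
R4 (z=70.3): ¬empty=1−0.57=0.43, cold=0.25, dry=0.06; AND[min(a, b)] → w = 0.06
R5 (z=38.0): cold=0.25, dry=0.06, ¬full=1−0.35=0.65; AND[min(a, b)] → w = 0.06
Weighted average = (0.57·75.0 + 0.25·15.0 + 0.35·7.0 + 0.06·70.3 + 0.06·38.0) / (0.57 + 0.25 + 0.35 + 0.06 + 0.06)
  = 55.4480 / 1.2900 = 42.98

42.98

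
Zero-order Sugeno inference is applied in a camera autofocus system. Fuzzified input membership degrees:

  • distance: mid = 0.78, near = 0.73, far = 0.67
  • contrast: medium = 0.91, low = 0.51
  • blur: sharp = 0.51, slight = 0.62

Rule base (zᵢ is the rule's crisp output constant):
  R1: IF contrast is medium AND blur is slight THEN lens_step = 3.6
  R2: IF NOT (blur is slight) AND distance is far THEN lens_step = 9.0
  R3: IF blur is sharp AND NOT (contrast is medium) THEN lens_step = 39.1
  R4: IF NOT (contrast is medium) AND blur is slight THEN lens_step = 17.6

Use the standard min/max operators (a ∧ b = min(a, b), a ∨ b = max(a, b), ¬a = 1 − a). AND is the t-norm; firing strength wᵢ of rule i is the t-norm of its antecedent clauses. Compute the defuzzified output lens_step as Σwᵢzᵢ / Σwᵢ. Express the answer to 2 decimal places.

R1 (z=3.6): medium=0.91, slight=0.62; AND[min(a, b)] → w = 0.62
R2 (z=9.0): ¬slight=1−0.62=0.38, far=0.67; AND[min(a, b)] → w = 0.38
R3 (z=39.1): sharp=0.51, ¬medium=1−0.91=0.09; AND[min(a, b)] → w = 0.09
R4 (z=17.6): ¬medium=1−0.91=0.09, slight=0.62; AND[min(a, b)] → w = 0.09
Weighted average = (0.62·3.6 + 0.38·9.0 + 0.09·39.1 + 0.09·17.6) / (0.62 + 0.38 + 0.09 + 0.09)
  = 10.7550 / 1.1800 = 9.11

9.11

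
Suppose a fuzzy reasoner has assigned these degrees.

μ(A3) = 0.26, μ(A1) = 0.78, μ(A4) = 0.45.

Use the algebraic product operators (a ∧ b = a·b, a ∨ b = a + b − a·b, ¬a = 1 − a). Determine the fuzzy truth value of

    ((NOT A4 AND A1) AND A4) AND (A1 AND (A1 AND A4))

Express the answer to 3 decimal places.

NOT A4 = 1 − 0.4500 = 0.5500
NOT A4 AND A1 = a·b on (0.5500, 0.7800) = 0.4290
(NOT A4 AND A1) AND A4 = a·b on (0.4290, 0.4500) = 0.1931
A1 AND A4 = a·b on (0.7800, 0.4500) = 0.3510
A1 AND (A1 AND A4) = a·b on (0.7800, 0.3510) = 0.2738
((NOT A4 AND A1) AND A4) AND (A1 AND (A1 AND A4)) = a·b on (0.1931, 0.2738) = 0.0529

0.053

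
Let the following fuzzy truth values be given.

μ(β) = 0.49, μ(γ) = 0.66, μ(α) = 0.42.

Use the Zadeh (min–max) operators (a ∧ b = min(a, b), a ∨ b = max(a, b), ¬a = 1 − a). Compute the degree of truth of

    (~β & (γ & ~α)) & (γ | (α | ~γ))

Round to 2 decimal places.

0.51

~β = 1 − 0.49 = 0.51
~α = 1 − 0.42 = 0.58
γ & ~α = min(a, b) on (0.66, 0.58) = 0.58
~β & (γ & ~α) = min(a, b) on (0.51, 0.58) = 0.51
~γ = 1 − 0.66 = 0.34
α | ~γ = max(a, b) on (0.42, 0.34) = 0.42
γ | (α | ~γ) = max(a, b) on (0.66, 0.42) = 0.66
(~β & (γ & ~α)) & (γ | (α | ~γ)) = min(a, b) on (0.51, 0.66) = 0.51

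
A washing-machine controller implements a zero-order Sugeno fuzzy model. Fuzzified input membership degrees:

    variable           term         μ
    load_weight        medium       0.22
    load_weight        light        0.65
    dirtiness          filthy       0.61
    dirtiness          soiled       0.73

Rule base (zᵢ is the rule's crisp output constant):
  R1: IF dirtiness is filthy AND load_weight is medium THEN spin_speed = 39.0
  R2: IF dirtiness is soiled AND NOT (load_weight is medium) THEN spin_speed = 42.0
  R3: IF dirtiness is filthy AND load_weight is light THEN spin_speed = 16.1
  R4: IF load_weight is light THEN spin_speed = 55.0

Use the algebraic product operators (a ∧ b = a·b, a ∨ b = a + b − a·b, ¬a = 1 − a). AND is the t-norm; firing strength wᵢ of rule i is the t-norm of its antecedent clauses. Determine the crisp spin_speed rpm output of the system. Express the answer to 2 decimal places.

40.73

R1 (z=39.0): filthy=0.61, medium=0.22; AND[a·b] → w = 0.1342
R2 (z=42.0): soiled=0.73, ¬medium=1−0.22=0.78; AND[a·b] → w = 0.5694
R3 (z=16.1): filthy=0.61, light=0.65; AND[a·b] → w = 0.3965
R4 (z=55.0): light=0.65 → w = 0.6500
Weighted average = (0.1342·39.0 + 0.5694·42.0 + 0.3965·16.1 + 0.6500·55.0) / (0.1342 + 0.5694 + 0.3965 + 0.6500)
  = 71.2823 / 1.7501 = 40.73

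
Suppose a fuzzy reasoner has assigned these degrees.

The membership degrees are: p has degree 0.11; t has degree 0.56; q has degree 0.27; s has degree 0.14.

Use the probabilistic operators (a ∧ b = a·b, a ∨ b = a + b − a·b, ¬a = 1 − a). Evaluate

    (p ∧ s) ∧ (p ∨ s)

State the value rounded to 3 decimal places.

p ∧ s = a·b on (0.1100, 0.1400) = 0.0154
p ∨ s = a + b − a·b on (0.1100, 0.1400) = 0.2346
(p ∧ s) ∧ (p ∨ s) = a·b on (0.0154, 0.2346) = 0.0036

0.004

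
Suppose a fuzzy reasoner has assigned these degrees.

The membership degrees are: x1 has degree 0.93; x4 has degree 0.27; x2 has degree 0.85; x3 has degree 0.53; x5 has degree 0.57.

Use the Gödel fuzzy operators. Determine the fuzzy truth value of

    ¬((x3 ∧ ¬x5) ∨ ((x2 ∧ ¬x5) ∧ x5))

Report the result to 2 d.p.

0.57

¬x5 = 1 − 0.57 = 0.43
x3 ∧ ¬x5 = min(a, b) on (0.53, 0.43) = 0.43
¬x5 = 1 − 0.57 = 0.43
x2 ∧ ¬x5 = min(a, b) on (0.85, 0.43) = 0.43
(x2 ∧ ¬x5) ∧ x5 = min(a, b) on (0.43, 0.57) = 0.43
(x3 ∧ ¬x5) ∨ ((x2 ∧ ¬x5) ∧ x5) = max(a, b) on (0.43, 0.43) = 0.43
¬((x3 ∧ ¬x5) ∨ ((x2 ∧ ¬x5) ∧ x5)) = 1 − 0.43 = 0.57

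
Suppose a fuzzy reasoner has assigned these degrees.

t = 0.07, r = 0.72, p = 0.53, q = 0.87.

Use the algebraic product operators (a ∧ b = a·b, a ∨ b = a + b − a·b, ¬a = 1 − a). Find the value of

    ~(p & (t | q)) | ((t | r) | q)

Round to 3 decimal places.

t | q = a + b − a·b on (0.0700, 0.8700) = 0.8791
p & (t | q) = a·b on (0.5300, 0.8791) = 0.4659
~(p & (t | q)) = 1 − 0.4659 = 0.5341
t | r = a + b − a·b on (0.0700, 0.7200) = 0.7396
(t | r) | q = a + b − a·b on (0.7396, 0.8700) = 0.9661
~(p & (t | q)) | ((t | r) | q) = a + b − a·b on (0.5341, 0.9661) = 0.9842

0.984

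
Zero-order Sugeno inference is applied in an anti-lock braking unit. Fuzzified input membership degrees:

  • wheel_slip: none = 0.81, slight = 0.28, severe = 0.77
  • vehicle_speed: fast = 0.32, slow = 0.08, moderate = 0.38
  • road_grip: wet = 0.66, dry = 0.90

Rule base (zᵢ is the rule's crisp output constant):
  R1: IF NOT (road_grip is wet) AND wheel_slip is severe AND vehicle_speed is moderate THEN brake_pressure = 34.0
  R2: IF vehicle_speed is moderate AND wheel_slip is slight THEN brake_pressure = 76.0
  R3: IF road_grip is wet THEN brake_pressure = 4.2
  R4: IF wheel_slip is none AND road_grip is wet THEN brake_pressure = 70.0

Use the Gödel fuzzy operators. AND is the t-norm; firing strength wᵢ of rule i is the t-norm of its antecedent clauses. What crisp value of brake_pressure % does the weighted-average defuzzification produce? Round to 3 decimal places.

42.171

R1 (z=34.0): ¬wet=1−0.66=0.34, severe=0.77, moderate=0.38; AND[min(a, b)] → w = 0.34
R2 (z=76.0): moderate=0.38, slight=0.28; AND[min(a, b)] → w = 0.28
R3 (z=4.2): wet=0.66 → w = 0.66
R4 (z=70.0): none=0.81, wet=0.66; AND[min(a, b)] → w = 0.66
Weighted average = (0.34·34.0 + 0.28·76.0 + 0.66·4.2 + 0.66·70.0) / (0.34 + 0.28 + 0.66 + 0.66)
  = 81.8120 / 1.9400 = 42.171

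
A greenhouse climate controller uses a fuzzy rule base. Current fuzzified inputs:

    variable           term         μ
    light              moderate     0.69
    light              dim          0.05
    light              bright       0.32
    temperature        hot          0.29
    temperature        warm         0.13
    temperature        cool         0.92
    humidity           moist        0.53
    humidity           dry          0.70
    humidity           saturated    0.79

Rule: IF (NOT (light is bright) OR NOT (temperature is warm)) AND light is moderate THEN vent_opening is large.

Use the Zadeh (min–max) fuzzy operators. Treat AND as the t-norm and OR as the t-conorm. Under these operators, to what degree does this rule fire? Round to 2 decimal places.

firing strength: (¬bright=1−0.32=0.68 OR ¬warm=1−0.13=0.87) = 0.87; AND[min(a, b)] with moderate=0.69 → w = 0.69

0.69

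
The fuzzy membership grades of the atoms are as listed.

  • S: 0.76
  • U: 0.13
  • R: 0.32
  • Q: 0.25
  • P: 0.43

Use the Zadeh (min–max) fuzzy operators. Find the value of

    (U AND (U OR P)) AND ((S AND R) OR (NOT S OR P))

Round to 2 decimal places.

0.13

U OR P = max(a, b) on (0.13, 0.43) = 0.43
U AND (U OR P) = min(a, b) on (0.13, 0.43) = 0.13
S AND R = min(a, b) on (0.76, 0.32) = 0.32
NOT S = 1 − 0.76 = 0.24
NOT S OR P = max(a, b) on (0.24, 0.43) = 0.43
(S AND R) OR (NOT S OR P) = max(a, b) on (0.32, 0.43) = 0.43
(U AND (U OR P)) AND ((S AND R) OR (NOT S OR P)) = min(a, b) on (0.13, 0.43) = 0.13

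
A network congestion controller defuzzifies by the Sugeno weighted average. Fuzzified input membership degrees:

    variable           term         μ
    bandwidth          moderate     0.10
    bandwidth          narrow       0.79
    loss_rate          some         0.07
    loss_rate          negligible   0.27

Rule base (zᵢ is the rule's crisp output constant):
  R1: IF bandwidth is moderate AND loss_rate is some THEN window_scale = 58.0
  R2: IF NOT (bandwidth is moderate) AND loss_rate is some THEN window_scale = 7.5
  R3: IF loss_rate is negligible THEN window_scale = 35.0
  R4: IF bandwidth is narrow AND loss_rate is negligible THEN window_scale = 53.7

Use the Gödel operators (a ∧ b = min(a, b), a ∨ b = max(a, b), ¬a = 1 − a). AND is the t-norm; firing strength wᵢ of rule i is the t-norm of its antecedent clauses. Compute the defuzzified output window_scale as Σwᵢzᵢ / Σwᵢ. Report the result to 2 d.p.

R1 (z=58.0): moderate=0.10, some=0.07; AND[min(a, b)] → w = 0.07
R2 (z=7.5): ¬moderate=1−0.10=0.90, some=0.07; AND[min(a, b)] → w = 0.07
R3 (z=35.0): negligible=0.27 → w = 0.27
R4 (z=53.7): narrow=0.79, negligible=0.27; AND[min(a, b)] → w = 0.27
Weighted average = (0.07·58.0 + 0.07·7.5 + 0.27·35.0 + 0.27·53.7) / (0.07 + 0.07 + 0.27 + 0.27)
  = 28.5340 / 0.6800 = 41.96

41.96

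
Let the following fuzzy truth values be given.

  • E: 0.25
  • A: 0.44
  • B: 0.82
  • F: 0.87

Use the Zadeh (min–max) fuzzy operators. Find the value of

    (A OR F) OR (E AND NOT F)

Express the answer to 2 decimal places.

0.87

A OR F = max(a, b) on (0.44, 0.87) = 0.87
NOT F = 1 − 0.87 = 0.13
E AND NOT F = min(a, b) on (0.25, 0.13) = 0.13
(A OR F) OR (E AND NOT F) = max(a, b) on (0.87, 0.13) = 0.87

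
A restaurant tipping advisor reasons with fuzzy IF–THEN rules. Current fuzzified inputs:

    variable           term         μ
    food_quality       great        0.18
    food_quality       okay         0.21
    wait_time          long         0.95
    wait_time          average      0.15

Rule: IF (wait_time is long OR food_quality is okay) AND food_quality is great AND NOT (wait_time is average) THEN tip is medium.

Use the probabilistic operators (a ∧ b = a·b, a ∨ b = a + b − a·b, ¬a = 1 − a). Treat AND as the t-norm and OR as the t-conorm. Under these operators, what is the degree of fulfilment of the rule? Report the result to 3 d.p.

firing strength: (long=0.95 OR okay=0.21) = 0.9605; AND[a·b] with great=0.18, ¬average=1−0.15=0.85 → w = 0.1470

0.147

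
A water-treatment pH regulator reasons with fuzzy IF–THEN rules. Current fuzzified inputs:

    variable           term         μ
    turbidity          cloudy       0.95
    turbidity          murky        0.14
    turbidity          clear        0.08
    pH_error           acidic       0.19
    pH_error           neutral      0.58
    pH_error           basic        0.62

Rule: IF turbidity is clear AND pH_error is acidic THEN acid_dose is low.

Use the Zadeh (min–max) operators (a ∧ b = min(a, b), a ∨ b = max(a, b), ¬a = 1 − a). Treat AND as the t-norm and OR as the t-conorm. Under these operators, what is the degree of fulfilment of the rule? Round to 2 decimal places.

firing strength: clear=0.08, acidic=0.19; AND[min(a, b)] → w = 0.08

0.08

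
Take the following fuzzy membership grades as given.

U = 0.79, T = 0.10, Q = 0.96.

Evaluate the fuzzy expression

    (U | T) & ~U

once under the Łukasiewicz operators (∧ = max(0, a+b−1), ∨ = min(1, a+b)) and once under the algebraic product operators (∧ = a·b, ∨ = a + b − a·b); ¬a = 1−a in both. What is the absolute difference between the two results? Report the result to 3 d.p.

Under Łukasiewicz:
  U | T = min(1, a+b) on (0.79, 0.10) = 0.89
  ~U = 1 − 0.79 = 0.21
  (U | T) & ~U = max(0, a+b−1) on (0.89, 0.21) = 0.10
  → value = 0.1000
Under algebraic product:
  U | T = a + b − a·b on (0.7900, 0.1000) = 0.8110
  ~U = 1 − 0.7900 = 0.2100
  (U | T) & ~U = a·b on (0.8110, 0.2100) = 0.1703
  → value = 0.1703
|0.1000 − 0.1703| = 0.070

0.070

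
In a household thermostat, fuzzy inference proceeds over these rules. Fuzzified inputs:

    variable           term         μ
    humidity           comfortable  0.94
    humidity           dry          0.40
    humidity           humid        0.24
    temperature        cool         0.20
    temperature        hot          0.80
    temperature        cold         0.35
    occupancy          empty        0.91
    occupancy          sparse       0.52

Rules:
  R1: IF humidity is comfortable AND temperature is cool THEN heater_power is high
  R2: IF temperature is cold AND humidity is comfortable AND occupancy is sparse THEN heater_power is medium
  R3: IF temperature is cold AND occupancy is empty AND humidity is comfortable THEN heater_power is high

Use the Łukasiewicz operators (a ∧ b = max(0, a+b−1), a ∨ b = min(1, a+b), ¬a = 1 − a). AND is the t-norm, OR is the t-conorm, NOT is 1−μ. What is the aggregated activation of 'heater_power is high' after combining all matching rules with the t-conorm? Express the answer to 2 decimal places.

R1: comfortable=0.94, cool=0.20; AND[max(0, a+b−1)] → w = 0.14
R2: cold=0.35, comfortable=0.94, sparse=0.52; AND[max(0, a+b−1)] → w = 0.00
R3: cold=0.35, empty=0.91, comfortable=0.94; AND[max(0, a+b−1)] → w = 0.20
Rules with consequent 'high': {R1, R3} → strengths 0.14, 0.20
Aggregate via t-conorm [min(1, a+b)]: 0.34

0.34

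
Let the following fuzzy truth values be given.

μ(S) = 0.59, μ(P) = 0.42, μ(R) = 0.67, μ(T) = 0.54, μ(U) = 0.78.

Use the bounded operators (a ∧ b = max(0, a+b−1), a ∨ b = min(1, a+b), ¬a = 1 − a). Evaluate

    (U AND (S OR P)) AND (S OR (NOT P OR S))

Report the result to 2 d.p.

0.78

S OR P = min(1, a+b) on (0.59, 0.42) = 1.00
U AND (S OR P) = max(0, a+b−1) on (0.78, 1.00) = 0.78
NOT P = 1 − 0.42 = 0.58
NOT P OR S = min(1, a+b) on (0.58, 0.59) = 1.00
S OR (NOT P OR S) = min(1, a+b) on (0.59, 1.00) = 1.00
(U AND (S OR P)) AND (S OR (NOT P OR S)) = max(0, a+b−1) on (0.78, 1.00) = 0.78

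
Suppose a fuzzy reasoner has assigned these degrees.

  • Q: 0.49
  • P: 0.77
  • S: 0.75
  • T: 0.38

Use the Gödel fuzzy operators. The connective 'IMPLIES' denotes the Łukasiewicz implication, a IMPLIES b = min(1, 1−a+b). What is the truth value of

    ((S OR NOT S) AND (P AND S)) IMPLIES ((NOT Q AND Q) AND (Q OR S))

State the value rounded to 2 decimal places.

0.74

NOT S = 1 − 0.75 = 0.25
S OR NOT S = max(a, b) on (0.75, 0.25) = 0.75
P AND S = min(a, b) on (0.77, 0.75) = 0.75
(S OR NOT S) AND (P AND S) = min(a, b) on (0.75, 0.75) = 0.75
NOT Q = 1 − 0.49 = 0.51
NOT Q AND Q = min(a, b) on (0.51, 0.49) = 0.49
Q OR S = max(a, b) on (0.49, 0.75) = 0.75
(NOT Q AND Q) AND (Q OR S) = min(a, b) on (0.49, 0.75) = 0.49
((S OR NOT S) AND (P AND S)) IMPLIES ((NOT Q AND Q) AND (Q OR S))  [Łukasiewicz: min(1, 1−a+b)] with a=0.75, b=0.49 → 0.74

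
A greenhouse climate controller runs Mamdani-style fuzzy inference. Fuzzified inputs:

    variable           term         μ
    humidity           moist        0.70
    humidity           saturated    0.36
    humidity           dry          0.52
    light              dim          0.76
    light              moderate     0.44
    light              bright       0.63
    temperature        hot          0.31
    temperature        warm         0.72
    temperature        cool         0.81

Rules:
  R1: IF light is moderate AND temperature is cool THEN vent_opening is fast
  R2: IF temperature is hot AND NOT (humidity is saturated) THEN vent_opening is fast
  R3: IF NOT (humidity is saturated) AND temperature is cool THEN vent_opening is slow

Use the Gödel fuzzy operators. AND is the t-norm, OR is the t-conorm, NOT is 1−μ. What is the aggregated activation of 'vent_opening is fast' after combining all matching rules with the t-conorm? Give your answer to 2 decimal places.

0.44

R1: moderate=0.44, cool=0.81; AND[min(a, b)] → w = 0.44
R2: hot=0.31, ¬saturated=1−0.36=0.64; AND[min(a, b)] → w = 0.31
R3: ¬saturated=1−0.36=0.64, cool=0.81; AND[min(a, b)] → w = 0.64
Rules with consequent 'fast': {R1, R2} → strengths 0.44, 0.31
Aggregate via t-conorm [max(a, b)]: 0.44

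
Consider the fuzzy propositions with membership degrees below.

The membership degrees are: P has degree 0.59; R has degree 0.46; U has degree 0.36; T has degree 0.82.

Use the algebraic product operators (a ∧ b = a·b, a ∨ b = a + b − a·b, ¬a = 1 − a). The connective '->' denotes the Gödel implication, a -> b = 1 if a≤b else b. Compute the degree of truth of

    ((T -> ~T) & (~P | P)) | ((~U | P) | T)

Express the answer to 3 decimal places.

0.977

~T = 1 − 0.8200 = 0.1800
T -> ~T  [Gödel: 1 if a≤b else b] with a=0.8200, b=0.1800 → 0.1800
~P = 1 − 0.5900 = 0.4100
~P | P = a + b − a·b on (0.4100, 0.5900) = 0.7581
(T -> ~T) & (~P | P) = a·b on (0.1800, 0.7581) = 0.1365
~U = 1 − 0.3600 = 0.6400
~U | P = a + b − a·b on (0.6400, 0.5900) = 0.8524
(~U | P) | T = a + b − a·b on (0.8524, 0.8200) = 0.9734
((T -> ~T) & (~P | P)) | ((~U | P) | T) = a + b − a·b on (0.1365, 0.9734) = 0.9771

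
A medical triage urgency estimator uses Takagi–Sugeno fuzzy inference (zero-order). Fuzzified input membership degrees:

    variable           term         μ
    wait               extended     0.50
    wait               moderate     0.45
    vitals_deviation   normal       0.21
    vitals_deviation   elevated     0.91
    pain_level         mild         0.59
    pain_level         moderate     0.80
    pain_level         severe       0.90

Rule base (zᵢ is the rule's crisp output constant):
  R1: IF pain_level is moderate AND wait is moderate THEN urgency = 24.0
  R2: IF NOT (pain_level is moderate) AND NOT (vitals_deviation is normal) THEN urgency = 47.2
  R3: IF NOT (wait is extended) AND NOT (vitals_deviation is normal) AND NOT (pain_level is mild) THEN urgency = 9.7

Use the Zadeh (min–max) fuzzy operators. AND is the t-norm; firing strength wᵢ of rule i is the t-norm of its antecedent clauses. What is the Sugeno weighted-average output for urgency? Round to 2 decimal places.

R1 (z=24.0): moderate=0.80, moderate=0.45; AND[min(a, b)] → w = 0.45
R2 (z=47.2): ¬moderate=1−0.80=0.20, ¬normal=1−0.21=0.79; AND[min(a, b)] → w = 0.20
R3 (z=9.7): ¬extended=1−0.50=0.50, ¬normal=1−0.21=0.79, ¬mild=1−0.59=0.41; AND[min(a, b)] → w = 0.41
Weighted average = (0.45·24.0 + 0.20·47.2 + 0.41·9.7) / (0.45 + 0.20 + 0.41)
  = 24.2170 / 1.0600 = 22.85

22.85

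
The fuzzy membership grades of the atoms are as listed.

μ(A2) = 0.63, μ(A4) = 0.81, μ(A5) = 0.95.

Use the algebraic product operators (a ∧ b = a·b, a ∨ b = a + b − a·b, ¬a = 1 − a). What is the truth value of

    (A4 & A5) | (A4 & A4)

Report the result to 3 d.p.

0.921

A4 & A5 = a·b on (0.8100, 0.9500) = 0.7695
A4 & A4 = a·b on (0.8100, 0.8100) = 0.6561
(A4 & A5) | (A4 & A4) = a + b − a·b on (0.7695, 0.6561) = 0.9207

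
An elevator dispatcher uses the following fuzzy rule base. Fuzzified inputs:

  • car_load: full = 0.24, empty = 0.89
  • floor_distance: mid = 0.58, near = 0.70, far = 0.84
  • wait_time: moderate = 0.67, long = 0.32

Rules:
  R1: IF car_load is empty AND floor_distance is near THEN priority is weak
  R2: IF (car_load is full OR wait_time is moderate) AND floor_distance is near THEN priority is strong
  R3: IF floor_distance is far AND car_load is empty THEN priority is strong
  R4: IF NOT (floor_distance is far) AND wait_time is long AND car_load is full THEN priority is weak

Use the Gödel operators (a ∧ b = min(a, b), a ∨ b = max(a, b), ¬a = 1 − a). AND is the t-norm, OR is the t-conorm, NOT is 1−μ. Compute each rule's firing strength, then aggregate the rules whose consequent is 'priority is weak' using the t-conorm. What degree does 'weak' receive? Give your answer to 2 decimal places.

0.70

R1: empty=0.89, near=0.70; AND[min(a, b)] → w = 0.70
R2: (full=0.24 OR moderate=0.67) = 0.67; AND[min(a, b)] with near=0.70 → w = 0.67
R3: far=0.84, empty=0.89; AND[min(a, b)] → w = 0.84
R4: ¬far=1−0.84=0.16, long=0.32, full=0.24; AND[min(a, b)] → w = 0.16
Rules with consequent 'weak': {R1, R4} → strengths 0.70, 0.16
Aggregate via t-conorm [max(a, b)]: 0.70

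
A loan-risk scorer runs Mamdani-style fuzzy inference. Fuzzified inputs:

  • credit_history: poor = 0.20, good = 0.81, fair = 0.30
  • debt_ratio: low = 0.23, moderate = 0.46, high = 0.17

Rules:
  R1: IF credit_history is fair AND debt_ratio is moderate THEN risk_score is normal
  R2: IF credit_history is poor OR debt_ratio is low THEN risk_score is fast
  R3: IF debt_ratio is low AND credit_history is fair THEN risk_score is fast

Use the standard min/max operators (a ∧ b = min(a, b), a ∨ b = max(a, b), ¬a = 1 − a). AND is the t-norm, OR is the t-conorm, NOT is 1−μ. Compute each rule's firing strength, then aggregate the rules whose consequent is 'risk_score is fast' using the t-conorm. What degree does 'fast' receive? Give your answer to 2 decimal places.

0.23

R1: fair=0.30, moderate=0.46; AND[min(a, b)] → w = 0.30
R2: poor=0.20, low=0.23; OR[max(a, b)] → w = 0.23
R3: low=0.23, fair=0.30; AND[min(a, b)] → w = 0.23
Rules with consequent 'fast': {R2, R3} → strengths 0.23, 0.23
Aggregate via t-conorm [max(a, b)]: 0.23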